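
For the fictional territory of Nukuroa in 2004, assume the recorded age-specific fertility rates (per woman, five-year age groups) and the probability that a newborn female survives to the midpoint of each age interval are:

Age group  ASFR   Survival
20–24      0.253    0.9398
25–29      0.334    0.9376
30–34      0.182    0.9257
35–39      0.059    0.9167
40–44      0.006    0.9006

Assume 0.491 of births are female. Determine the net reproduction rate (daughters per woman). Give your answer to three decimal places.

1.912

Proportion female at birth = 0.491.
Each age group contributes 5 × ASFR × survival:
  20–24: 5 × 0.253 × 0.9398 = 1.18885
  25–29: 5 × 0.334 × 0.9376 = 1.56579
  30–34: 5 × 0.182 × 0.9257 = 0.84239
  35–39: 5 × 0.059 × 0.9167 = 0.27043
  40–44: 5 × 0.006 × 0.9006 = 0.02702
Sum = 3.89448
NRR = 0.491 × 3.89448 = 1.91219
NRR > 1, so each generation more than replaces itself.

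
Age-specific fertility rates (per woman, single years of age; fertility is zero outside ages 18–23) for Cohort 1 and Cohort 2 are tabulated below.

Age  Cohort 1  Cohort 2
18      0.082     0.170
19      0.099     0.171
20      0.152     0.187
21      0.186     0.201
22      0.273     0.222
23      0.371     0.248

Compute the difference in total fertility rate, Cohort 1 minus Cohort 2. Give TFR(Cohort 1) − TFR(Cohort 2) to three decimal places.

-0.036

Cohort 1:
  Sum of ASFRs = 0.082 + 0.099 + 0.152 + 0.186 + 0.273 + 0.371 = 1.163
  TFR = 1.163
Cohort 2:
  Sum of ASFRs = 0.170 + 0.171 + 0.187 + 0.201 + 0.222 + 0.248 = 1.199
  TFR = 1.199
Difference = 1.163 − 1.199 = -0.036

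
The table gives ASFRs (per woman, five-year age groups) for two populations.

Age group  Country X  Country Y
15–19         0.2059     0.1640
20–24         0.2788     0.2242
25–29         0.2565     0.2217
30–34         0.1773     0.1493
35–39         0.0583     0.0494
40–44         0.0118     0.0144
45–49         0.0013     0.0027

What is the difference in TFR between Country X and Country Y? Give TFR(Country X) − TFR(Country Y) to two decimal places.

0.82

Country X:
  Sum of ASFRs = 0.2059 + 0.2788 + 0.2565 + 0.1773 + 0.0583 + 0.0118 + 0.0013 = 0.9899
  TFR = 5 × 0.9899 = 4.9495
Country Y:
  Sum of ASFRs = 0.1640 + 0.2242 + 0.2217 + 0.1493 + 0.0494 + 0.0144 + 0.0027 = 0.8257
  TFR = 5 × 0.8257 = 4.1285
Difference = 4.9495 − 4.1285 = 0.821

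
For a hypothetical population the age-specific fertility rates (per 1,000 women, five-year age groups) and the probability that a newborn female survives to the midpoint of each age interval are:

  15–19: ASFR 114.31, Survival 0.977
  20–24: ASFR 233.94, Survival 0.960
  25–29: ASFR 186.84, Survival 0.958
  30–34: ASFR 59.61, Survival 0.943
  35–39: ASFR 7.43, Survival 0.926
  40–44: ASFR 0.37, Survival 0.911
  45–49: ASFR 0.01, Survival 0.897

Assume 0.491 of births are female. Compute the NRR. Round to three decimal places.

1.421

Proportion female at birth = 0.491.
Each age group contributes 5 × ASFR × survival:
  15–19: 5 × 114.31/1000 × 0.977 = 0.55840
  20–24: 5 × 233.94/1000 × 0.960 = 1.12291
  25–29: 5 × 186.84/1000 × 0.958 = 0.89496
  30–34: 5 × 59.61/1000 × 0.943 = 0.28106
  35–39: 5 × 7.43/1000 × 0.926 = 0.03440
  40–44: 5 × 0.37/1000 × 0.911 = 0.00169
  45–49: 5 × 0.01/1000 × 0.897 = 0.00004
Sum = 2.89346
NRR = 0.491 × 2.89346 = 1.42069
An NRR exceeding 1 indicates intrinsic growth under these rates.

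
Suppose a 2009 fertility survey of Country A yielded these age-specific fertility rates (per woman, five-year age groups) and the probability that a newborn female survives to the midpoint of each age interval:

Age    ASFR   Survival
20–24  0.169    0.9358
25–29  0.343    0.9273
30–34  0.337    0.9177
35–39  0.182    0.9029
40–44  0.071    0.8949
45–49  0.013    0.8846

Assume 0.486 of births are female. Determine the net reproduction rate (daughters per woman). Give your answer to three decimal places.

2.490

Proportion female at birth = 0.486.
Weighting each age-specific rate by interval width and survival:
  20–24: 5 × 0.169 × 0.9358 = 0.79075
  25–29: 5 × 0.343 × 0.9273 = 1.59032
  30–34: 5 × 0.337 × 0.9177 = 1.54632
  35–39: 5 × 0.182 × 0.9029 = 0.82164
  40–44: 5 × 0.071 × 0.8949 = 0.31769
  45–49: 5 × 0.013 × 0.8846 = 0.05750
Sum = 5.12422
NRR = 0.486 × 5.12422 = 2.49037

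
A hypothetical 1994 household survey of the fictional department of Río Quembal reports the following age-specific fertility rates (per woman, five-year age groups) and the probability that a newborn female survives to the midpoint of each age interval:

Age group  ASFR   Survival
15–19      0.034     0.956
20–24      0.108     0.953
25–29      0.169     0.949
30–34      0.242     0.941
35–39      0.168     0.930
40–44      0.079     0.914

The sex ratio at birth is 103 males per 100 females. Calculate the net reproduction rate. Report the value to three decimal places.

Proportion female at birth = 100 / (100 + 103) = 0.49261.
Each age group contributes 5 × ASFR × survival:
  15–19: 5 × 0.034 × 0.956 = 0.16252
  20–24: 5 × 0.108 × 0.953 = 0.51462
  25–29: 5 × 0.169 × 0.949 = 0.80191
  30–34: 5 × 0.242 × 0.941 = 1.13861
  35–39: 5 × 0.168 × 0.930 = 0.78120
  40–44: 5 × 0.079 × 0.914 = 0.36103
Sum = 3.75989
NRR = 0.49261 × 3.75989 = 1.85216
An NRR exceeding 1 indicates intrinsic growth under these rates.

1.852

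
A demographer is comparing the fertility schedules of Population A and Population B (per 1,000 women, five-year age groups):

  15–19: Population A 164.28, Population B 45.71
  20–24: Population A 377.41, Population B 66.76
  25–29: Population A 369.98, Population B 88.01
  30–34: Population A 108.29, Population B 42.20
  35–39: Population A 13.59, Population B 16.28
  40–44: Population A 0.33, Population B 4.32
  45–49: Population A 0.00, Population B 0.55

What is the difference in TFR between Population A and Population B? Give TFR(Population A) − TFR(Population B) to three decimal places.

3.850

Population A:
  Sum of ASFRs = 164.28 + 377.41 + 369.98 + 108.29 + 13.59 + 0.33 + 0.00 = 1033.88
  TFR = 5 × 1033.88 / 1000 = 5.1694
Population B:
  Sum of ASFRs = 45.71 + 66.76 + 88.01 + 42.20 + 16.28 + 4.32 + 0.55 = 263.83
  TFR = 5 × 263.83 / 1000 = 1.31915
Difference = 5.1694 − 1.31915 = 3.85025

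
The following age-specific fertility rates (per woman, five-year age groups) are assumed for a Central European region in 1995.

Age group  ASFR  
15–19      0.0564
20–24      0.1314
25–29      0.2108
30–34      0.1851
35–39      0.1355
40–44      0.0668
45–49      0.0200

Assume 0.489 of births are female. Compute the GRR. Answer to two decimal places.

Proportion female at birth = 0.489.
Sum of ASFRs = 0.0564 + 0.1314 + 0.2108 + 0.1851 + 0.1355 + 0.0668 + 0.0200 = 0.8060
TFR = 5 × 0.8060 = 4.03
GRR = 0.489 × 4.03 = 1.97067

1.97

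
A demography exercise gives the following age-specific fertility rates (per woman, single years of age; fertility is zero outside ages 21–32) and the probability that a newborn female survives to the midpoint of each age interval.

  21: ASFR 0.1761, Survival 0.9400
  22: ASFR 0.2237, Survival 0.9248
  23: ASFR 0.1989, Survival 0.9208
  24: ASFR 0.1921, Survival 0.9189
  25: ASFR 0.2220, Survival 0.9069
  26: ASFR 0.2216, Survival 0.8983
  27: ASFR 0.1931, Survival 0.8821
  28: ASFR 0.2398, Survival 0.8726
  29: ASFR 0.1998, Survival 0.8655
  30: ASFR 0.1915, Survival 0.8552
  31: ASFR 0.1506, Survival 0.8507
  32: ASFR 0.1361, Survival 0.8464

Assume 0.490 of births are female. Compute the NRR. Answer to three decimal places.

1.025

Proportion female at birth = 0.490.
Each age group contributes 1 × ASFR × survival:
  21: 1 × 0.1761 × 0.9400 = 0.16553
  22: 1 × 0.2237 × 0.9248 = 0.20688
  23: 1 × 0.1989 × 0.9208 = 0.18315
  24: 1 × 0.1921 × 0.9189 = 0.17652
  25: 1 × 0.2220 × 0.9069 = 0.20133
  26: 1 × 0.2216 × 0.8983 = 0.19906
  27: 1 × 0.1931 × 0.8821 = 0.17033
  28: 1 × 0.2398 × 0.8726 = 0.20925
  29: 1 × 0.1998 × 0.8655 = 0.17293
  30: 1 × 0.1915 × 0.8552 = 0.16377
  31: 1 × 0.1506 × 0.8507 = 0.12812
  32: 1 × 0.1361 × 0.8464 = 0.11520
Sum = 2.09207
NRR = 0.490 × 2.09207 = 1.02511
An NRR exceeding 1 indicates intrinsic growth under these rates.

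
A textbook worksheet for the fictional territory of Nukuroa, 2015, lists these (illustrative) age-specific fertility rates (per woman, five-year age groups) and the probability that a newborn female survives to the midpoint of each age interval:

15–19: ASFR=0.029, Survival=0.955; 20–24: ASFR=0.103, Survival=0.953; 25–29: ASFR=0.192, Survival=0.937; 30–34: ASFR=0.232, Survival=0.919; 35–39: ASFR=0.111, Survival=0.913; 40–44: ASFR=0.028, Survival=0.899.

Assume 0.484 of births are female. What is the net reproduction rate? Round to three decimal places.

Proportion female at birth = 0.484.
Weighting each age-specific rate by interval width and survival:
  15–19: 5 × 0.029 × 0.955 = 0.13848
  20–24: 5 × 0.103 × 0.953 = 0.49080
  25–29: 5 × 0.192 × 0.937 = 0.89952
  30–34: 5 × 0.232 × 0.919 = 1.06604
  35–39: 5 × 0.111 × 0.913 = 0.50672
  40–44: 5 × 0.028 × 0.899 = 0.12586
Sum = 3.22742
NRR = 0.484 × 3.22742 = 1.56207

1.562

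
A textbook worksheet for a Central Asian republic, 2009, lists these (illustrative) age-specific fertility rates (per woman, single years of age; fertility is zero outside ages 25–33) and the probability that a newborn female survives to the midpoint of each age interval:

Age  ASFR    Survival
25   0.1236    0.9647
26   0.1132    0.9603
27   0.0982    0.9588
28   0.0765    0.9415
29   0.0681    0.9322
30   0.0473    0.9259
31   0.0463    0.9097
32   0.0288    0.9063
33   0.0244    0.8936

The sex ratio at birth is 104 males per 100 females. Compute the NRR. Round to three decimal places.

Proportion female at birth = 100 / (100 + 104) = 0.49020.
Per-age-group product (1 × ASFR × survival probability):
  25: 1 × 0.1236 × 0.9647 = 0.11924
  26: 1 × 0.1132 × 0.9603 = 0.10871
  27: 1 × 0.0982 × 0.9588 = 0.09415
  28: 1 × 0.0765 × 0.9415 = 0.07202
  29: 1 × 0.0681 × 0.9322 = 0.06348
  30: 1 × 0.0473 × 0.9259 = 0.04380
  31: 1 × 0.0463 × 0.9097 = 0.04212
  32: 1 × 0.0288 × 0.9063 = 0.02610
  33: 1 × 0.0244 × 0.8936 = 0.02180
Sum = 0.59142
NRR = 0.49020 × 0.59142 = 0.28991

0.290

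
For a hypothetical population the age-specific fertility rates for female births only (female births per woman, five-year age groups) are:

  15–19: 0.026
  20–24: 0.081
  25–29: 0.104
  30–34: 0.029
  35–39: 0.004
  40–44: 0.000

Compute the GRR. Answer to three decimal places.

Sum of female ASFRs = 0.026 + 0.081 + 0.104 + 0.029 + 0.004 + 0.000 = 0.244
GRR = 5 × 0.244 = 1.22

1.220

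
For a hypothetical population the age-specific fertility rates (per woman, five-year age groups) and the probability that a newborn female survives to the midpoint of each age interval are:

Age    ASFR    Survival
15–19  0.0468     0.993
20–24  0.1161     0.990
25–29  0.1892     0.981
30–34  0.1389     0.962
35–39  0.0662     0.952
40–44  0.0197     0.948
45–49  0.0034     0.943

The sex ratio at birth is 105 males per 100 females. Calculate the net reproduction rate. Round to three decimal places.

Proportion female at birth = 100 / (100 + 105) = 0.48780.
Survival-weighted fertility by age (5·fₓ·Sₓ):
  15–19: 5 × 0.0468 × 0.993 = 0.23236
  20–24: 5 × 0.1161 × 0.990 = 0.57470
  25–29: 5 × 0.1892 × 0.981 = 0.92803
  30–34: 5 × 0.1389 × 0.962 = 0.66811
  35–39: 5 × 0.0662 × 0.952 = 0.31511
  40–44: 5 × 0.0197 × 0.948 = 0.09338
  45–49: 5 × 0.0034 × 0.943 = 0.01603
Sum = 2.82772
NRR = 0.48780 × 2.82772 = 1.37936

1.379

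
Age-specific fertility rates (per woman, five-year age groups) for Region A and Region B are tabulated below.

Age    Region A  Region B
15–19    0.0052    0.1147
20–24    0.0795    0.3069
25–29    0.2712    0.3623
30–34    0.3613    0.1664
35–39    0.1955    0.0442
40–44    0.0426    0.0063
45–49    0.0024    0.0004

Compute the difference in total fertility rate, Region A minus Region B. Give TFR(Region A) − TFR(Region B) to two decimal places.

Region A:
  Sum of ASFRs = 0.0052 + 0.0795 + 0.2712 + 0.3613 + 0.1955 + 0.0426 + 0.0024 = 0.9577
  TFR = 5 × 0.9577 = 4.7885
Region B:
  Sum of ASFRs = 0.1147 + 0.3069 + 0.3623 + 0.1664 + 0.0442 + 0.0063 + 0.0004 = 1.0012
  TFR = 5 × 1.0012 = 5.006
Difference = 4.7885 − 5.006 = -0.2175

-0.22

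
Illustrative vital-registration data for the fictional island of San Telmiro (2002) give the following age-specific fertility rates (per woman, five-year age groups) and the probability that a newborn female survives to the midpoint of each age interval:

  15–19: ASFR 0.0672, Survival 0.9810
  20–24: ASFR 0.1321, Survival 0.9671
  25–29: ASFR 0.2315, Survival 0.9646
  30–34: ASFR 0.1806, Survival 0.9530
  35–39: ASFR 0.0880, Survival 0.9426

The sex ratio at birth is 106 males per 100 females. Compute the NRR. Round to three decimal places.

1.631

Proportion female at birth = 100 / (100 + 106) = 0.48544.
Each age group contributes 5 × ASFR × survival:
  15–19: 5 × 0.0672 × 0.9810 = 0.32962
  20–24: 5 × 0.1321 × 0.9671 = 0.63877
  25–29: 5 × 0.2315 × 0.9646 = 1.11652
  30–34: 5 × 0.1806 × 0.9530 = 0.86056
  35–39: 5 × 0.0880 × 0.9426 = 0.41474
Sum = 3.36021
NRR = 0.48544 × 3.36021 = 1.63118
NRR > 1, so each generation more than replaces itself.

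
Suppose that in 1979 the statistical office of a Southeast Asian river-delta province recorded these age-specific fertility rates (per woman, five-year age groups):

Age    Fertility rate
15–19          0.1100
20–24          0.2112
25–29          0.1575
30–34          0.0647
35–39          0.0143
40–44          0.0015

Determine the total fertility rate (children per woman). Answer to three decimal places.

2.796

Sum of ASFRs = 0.1100 + 0.2112 + 0.1575 + 0.0647 + 0.0143 + 0.0015 = 0.5592
TFR = 5 × 0.5592 = 2.796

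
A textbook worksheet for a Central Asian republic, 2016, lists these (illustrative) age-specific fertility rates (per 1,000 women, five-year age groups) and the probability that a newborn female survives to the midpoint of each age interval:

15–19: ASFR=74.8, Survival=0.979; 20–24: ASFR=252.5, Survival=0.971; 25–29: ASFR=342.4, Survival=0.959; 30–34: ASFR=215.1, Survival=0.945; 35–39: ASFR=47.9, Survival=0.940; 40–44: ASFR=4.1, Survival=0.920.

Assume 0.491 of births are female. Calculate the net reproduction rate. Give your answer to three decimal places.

2.207

Proportion female at birth = 0.491.
Per-age-group product (5 × ASFR × survival probability):
  15–19: 5 × 74.8/1000 × 0.979 = 0.36615
  20–24: 5 × 252.5/1000 × 0.971 = 1.22589
  25–29: 5 × 342.4/1000 × 0.959 = 1.64181
  30–34: 5 × 215.1/1000 × 0.945 = 1.01635
  35–39: 5 × 47.9/1000 × 0.940 = 0.22513
  40–44: 5 × 4.1/1000 × 0.920 = 0.01886
Sum = 4.49419
NRR = 0.491 × 4.49419 = 2.20665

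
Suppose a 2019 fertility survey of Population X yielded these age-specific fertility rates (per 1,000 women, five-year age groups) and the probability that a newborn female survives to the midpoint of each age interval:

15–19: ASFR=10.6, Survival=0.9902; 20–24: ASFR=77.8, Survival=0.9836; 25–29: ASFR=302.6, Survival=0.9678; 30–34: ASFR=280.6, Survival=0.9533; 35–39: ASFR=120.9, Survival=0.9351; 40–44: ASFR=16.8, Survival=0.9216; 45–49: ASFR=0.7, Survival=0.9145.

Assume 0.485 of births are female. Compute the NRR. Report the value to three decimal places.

1.883

Proportion female at birth = 0.485.
Survival-weighted fertility by age (5·fₓ·Sₓ):
  15–19: 5 × 10.6/1000 × 0.9902 = 0.05248
  20–24: 5 × 77.8/1000 × 0.9836 = 0.38262
  25–29: 5 × 302.6/1000 × 0.9678 = 1.46428
  30–34: 5 × 280.6/1000 × 0.9533 = 1.33748
  35–39: 5 × 120.9/1000 × 0.9351 = 0.56527
  40–44: 5 × 16.8/1000 × 0.9216 = 0.07741
  45–49: 5 × 0.7/1000 × 0.9145 = 0.00320
Sum = 3.88274
NRR = 0.485 × 3.88274 = 1.88313
An NRR exceeding 1 indicates intrinsic growth under these rates.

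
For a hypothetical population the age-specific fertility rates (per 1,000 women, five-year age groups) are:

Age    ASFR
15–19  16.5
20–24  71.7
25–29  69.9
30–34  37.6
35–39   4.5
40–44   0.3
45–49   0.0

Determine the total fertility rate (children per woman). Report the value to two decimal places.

1.00

Sum of ASFRs = 16.5 + 71.7 + 69.9 + 37.6 + 4.5 + 0.3 + 0.0 = 200.5
TFR = 5 × 200.5 / 1000 = 1.0025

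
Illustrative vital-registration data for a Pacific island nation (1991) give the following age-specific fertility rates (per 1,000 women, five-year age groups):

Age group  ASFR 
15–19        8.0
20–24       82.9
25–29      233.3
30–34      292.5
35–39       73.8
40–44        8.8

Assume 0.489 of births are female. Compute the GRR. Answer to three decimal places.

1.710

Proportion female at birth = 0.489.
Sum of ASFRs = 8.0 + 82.9 + 233.3 + 292.5 + 73.8 + 8.8 = 699.3
TFR = 5 × 699.3 / 1000 = 3.4965
GRR = 0.489 × 3.4965 = 1.70979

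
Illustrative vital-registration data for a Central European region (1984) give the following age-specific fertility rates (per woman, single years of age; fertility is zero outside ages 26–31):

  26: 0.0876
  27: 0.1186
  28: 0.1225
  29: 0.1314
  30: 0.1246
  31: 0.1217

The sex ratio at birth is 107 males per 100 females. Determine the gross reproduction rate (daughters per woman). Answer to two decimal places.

Proportion female at birth = 100 / (100 + 107) = 0.48309.
Sum of ASFRs = 0.0876 + 0.1186 + 0.1225 + 0.1314 + 0.1246 + 0.1217 = 0.7064
TFR = 0.7064
GRR = 0.48309 × 0.7064 = 0.34125

0.34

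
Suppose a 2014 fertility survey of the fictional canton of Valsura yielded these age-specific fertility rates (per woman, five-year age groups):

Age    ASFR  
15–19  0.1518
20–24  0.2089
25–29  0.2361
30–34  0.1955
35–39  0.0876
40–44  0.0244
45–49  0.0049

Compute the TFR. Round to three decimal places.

4.546

Sum of ASFRs = 0.1518 + 0.2089 + 0.2361 + 0.1955 + 0.0876 + 0.0244 + 0.0049 = 0.9092
TFR = 5 × 0.9092 = 4.546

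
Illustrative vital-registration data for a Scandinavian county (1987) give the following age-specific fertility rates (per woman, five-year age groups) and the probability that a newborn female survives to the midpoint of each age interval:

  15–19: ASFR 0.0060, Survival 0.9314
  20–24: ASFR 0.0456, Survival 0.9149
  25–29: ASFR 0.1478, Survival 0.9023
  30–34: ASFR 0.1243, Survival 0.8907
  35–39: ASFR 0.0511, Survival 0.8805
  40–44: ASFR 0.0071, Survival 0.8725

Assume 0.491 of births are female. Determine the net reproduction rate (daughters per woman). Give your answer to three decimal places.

0.841

Proportion female at birth = 0.491.
Per-age-group product (5 × ASFR × survival probability):
  15–19: 5 × 0.0060 × 0.9314 = 0.02794
  20–24: 5 × 0.0456 × 0.9149 = 0.20860
  25–29: 5 × 0.1478 × 0.9023 = 0.66680
  30–34: 5 × 0.1243 × 0.8907 = 0.55357
  35–39: 5 × 0.0511 × 0.8805 = 0.22497
  40–44: 5 × 0.0071 × 0.8725 = 0.03097
Sum = 1.71285
NRR = 0.491 × 1.71285 = 0.84101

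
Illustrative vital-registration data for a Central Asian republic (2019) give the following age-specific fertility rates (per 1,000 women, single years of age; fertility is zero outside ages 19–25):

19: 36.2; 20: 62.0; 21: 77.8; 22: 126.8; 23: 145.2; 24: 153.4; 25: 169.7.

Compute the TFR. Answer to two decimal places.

0.77

Sum of ASFRs = 36.2 + 62.0 + 77.8 + 126.8 + 145.2 + 153.4 + 169.7 = 771.1
TFR = 771.1 / 1000 = 0.7711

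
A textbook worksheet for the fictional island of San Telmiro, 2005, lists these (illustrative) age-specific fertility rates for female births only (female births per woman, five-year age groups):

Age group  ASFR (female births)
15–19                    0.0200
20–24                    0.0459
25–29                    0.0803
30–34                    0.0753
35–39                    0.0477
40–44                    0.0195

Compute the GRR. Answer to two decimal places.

1.44

Sum of female ASFRs = 0.0200 + 0.0459 + 0.0803 + 0.0753 + 0.0477 + 0.0195 = 0.2887
GRR = 5 × 0.2887 = 1.4435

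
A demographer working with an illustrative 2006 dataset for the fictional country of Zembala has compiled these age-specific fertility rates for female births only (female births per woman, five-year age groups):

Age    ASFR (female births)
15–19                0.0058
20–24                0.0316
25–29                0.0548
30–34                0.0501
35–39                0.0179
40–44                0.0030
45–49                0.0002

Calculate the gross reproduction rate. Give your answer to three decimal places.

Sum of female ASFRs = 0.0058 + 0.0316 + 0.0548 + 0.0501 + 0.0179 + 0.0030 + 0.0002 = 0.1634
GRR = 5 × 0.1634 = 0.817

0.817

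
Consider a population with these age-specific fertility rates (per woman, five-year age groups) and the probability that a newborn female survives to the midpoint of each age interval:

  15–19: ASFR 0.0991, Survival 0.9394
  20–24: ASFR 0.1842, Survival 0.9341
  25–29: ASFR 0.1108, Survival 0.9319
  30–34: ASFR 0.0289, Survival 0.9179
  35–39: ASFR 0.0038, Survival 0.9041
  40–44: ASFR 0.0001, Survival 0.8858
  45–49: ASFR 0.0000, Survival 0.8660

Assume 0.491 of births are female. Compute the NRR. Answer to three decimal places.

Proportion female at birth = 0.491.
Per-age-group product (5 × ASFR × survival probability):
  15–19: 5 × 0.0991 × 0.9394 = 0.46547
  20–24: 5 × 0.1842 × 0.9341 = 0.86031
  25–29: 5 × 0.1108 × 0.9319 = 0.51627
  30–34: 5 × 0.0289 × 0.9179 = 0.13264
  35–39: 5 × 0.0038 × 0.9041 = 0.01718
  40–44: 5 × 0.0001 × 0.8858 = 0.00044
  45–49: 5 × 0.0000 × 0.8660 = 0.00000
Sum = 1.99231
NRR = 0.491 × 1.99231 = 0.97822
With NRR below 1 the population is below replacement fertility.

0.978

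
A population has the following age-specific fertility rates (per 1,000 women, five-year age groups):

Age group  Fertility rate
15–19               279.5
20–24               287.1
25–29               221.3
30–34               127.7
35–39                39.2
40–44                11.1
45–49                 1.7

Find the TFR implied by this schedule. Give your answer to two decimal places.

Sum of ASFRs = 279.5 + 287.1 + 221.3 + 127.7 + 39.2 + 11.1 + 1.7 = 967.6
TFR = 5 × 967.6 / 1000 = 4.838

4.84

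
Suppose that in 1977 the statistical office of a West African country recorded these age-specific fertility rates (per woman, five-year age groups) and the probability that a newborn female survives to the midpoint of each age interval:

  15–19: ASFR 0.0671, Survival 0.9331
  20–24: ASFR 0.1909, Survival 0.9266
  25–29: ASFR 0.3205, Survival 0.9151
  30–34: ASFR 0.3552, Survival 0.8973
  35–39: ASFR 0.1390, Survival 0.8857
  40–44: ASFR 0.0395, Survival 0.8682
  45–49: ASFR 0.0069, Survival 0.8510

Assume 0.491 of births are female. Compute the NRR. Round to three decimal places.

Proportion female at birth = 0.491.
Each age group contributes 5 × ASFR × survival:
  15–19: 5 × 0.0671 × 0.9331 = 0.31306
  20–24: 5 × 0.1909 × 0.9266 = 0.88444
  25–29: 5 × 0.3205 × 0.9151 = 1.46645
  30–34: 5 × 0.3552 × 0.8973 = 1.59360
  35–39: 5 × 0.1390 × 0.8857 = 0.61556
  40–44: 5 × 0.0395 × 0.8682 = 0.17147
  45–49: 5 × 0.0069 × 0.8510 = 0.02936
Sum = 5.07394
NRR = 0.491 × 5.07394 = 2.49130

2.491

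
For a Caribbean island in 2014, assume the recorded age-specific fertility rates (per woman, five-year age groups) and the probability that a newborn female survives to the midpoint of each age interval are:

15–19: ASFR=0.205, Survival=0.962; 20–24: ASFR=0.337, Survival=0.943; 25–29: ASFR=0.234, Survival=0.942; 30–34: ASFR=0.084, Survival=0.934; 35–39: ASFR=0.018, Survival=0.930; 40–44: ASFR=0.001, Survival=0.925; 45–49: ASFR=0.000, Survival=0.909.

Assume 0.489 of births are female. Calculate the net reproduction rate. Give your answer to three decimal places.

Proportion female at birth = 0.489.
Each age group contributes 5 × ASFR × survival:
  15–19: 5 × 0.205 × 0.962 = 0.98605
  20–24: 5 × 0.337 × 0.943 = 1.58896
  25–29: 5 × 0.234 × 0.942 = 1.10214
  30–34: 5 × 0.084 × 0.934 = 0.39228
  35–39: 5 × 0.018 × 0.930 = 0.08370
  40–44: 5 × 0.001 × 0.925 = 0.00463
  45–49: 5 × 0.000 × 0.909 = 0.00000
Sum = 4.15776
NRR = 0.489 × 4.15776 = 2.03314

2.033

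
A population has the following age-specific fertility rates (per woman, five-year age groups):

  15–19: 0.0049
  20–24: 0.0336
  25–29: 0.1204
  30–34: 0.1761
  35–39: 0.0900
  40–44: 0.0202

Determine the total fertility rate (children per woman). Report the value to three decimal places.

Sum of ASFRs = 0.0049 + 0.0336 + 0.1204 + 0.1761 + 0.0900 + 0.0202 = 0.4452
TFR = 5 × 0.4452 = 2.226

2.226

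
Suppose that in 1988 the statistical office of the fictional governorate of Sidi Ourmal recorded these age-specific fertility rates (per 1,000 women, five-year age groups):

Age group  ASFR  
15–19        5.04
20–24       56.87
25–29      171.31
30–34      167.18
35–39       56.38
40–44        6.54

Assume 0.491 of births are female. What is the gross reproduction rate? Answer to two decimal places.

Proportion female at birth = 0.491.
Sum of ASFRs = 5.04 + 56.87 + 171.31 + 167.18 + 56.38 + 6.54 = 463.32
TFR = 5 × 463.32 / 1000 = 2.3166
GRR = 0.491 × 2.3166 = 1.13745

1.14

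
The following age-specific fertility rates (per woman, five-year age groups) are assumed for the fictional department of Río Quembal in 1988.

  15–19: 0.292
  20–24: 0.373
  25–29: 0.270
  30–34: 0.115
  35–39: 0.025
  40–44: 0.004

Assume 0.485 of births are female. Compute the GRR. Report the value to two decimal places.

2.62

Proportion female at birth = 0.485.
Sum of ASFRs = 0.292 + 0.373 + 0.270 + 0.115 + 0.025 + 0.004 = 1.079
TFR = 5 × 1.079 = 5.395
GRR = 0.485 × 5.395 = 2.61658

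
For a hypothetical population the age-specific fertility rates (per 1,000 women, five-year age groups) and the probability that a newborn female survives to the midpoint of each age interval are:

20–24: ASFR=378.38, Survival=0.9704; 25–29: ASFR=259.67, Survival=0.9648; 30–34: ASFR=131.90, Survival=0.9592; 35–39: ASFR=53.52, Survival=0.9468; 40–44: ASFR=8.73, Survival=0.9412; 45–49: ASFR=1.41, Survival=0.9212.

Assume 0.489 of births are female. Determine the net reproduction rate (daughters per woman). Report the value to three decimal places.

Proportion female at birth = 0.489.
Survival-weighted fertility by age (5·fₓ·Sₓ):
  20–24: 5 × 378.38/1000 × 0.9704 = 1.83590
  25–29: 5 × 259.67/1000 × 0.9648 = 1.25265
  30–34: 5 × 131.90/1000 × 0.9592 = 0.63259
  35–39: 5 × 53.52/1000 × 0.9468 = 0.25336
  40–44: 5 × 8.73/1000 × 0.9412 = 0.04108
  45–49: 5 × 1.41/1000 × 0.9212 = 0.00649
Sum = 4.02207
NRR = 0.489 × 4.02207 = 1.96679

1.967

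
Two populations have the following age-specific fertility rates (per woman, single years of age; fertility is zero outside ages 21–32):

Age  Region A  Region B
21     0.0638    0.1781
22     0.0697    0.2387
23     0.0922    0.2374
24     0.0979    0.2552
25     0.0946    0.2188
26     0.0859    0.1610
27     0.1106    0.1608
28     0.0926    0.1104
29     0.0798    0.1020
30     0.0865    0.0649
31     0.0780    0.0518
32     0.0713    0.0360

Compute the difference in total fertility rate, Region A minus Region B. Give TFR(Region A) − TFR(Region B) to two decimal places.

Region A:
  Sum of ASFRs = 0.0638 + 0.0697 + 0.0922 + 0.0979 + 0.0946 + 0.0859 + 0.1106 + 0.0926 + 0.0798 + 0.0865 + 0.0780 + 0.0713 = 1.0229
  TFR = 1.0229
Region B:
  Sum of ASFRs = 0.1781 + 0.2387 + 0.2374 + 0.2552 + 0.2188 + 0.1610 + 0.1608 + 0.1104 + 0.1020 + 0.0649 + 0.0518 + 0.0360 = 1.8151
  TFR = 1.8151
Difference = 1.0229 − 1.8151 = -0.7922

-0.79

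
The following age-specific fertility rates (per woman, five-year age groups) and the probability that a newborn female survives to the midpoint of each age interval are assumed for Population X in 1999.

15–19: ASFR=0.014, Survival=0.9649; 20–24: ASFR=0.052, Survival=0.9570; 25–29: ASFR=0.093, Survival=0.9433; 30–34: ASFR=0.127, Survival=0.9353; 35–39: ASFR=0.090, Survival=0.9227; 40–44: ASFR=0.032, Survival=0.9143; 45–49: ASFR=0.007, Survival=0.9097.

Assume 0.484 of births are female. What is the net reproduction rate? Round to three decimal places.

Proportion female at birth = 0.484.
Survival-weighted fertility by age (5·fₓ·Sₓ):
  15–19: 5 × 0.014 × 0.9649 = 0.06754
  20–24: 5 × 0.052 × 0.9570 = 0.24882
  25–29: 5 × 0.093 × 0.9433 = 0.43863
  30–34: 5 × 0.127 × 0.9353 = 0.59392
  35–39: 5 × 0.090 × 0.9227 = 0.41522
  40–44: 5 × 0.032 × 0.9143 = 0.14629
  45–49: 5 × 0.007 × 0.9097 = 0.03184
Sum = 1.94226
NRR = 0.484 × 1.94226 = 0.94005
An NRR under 1 implies long-run decline under these rates.

0.940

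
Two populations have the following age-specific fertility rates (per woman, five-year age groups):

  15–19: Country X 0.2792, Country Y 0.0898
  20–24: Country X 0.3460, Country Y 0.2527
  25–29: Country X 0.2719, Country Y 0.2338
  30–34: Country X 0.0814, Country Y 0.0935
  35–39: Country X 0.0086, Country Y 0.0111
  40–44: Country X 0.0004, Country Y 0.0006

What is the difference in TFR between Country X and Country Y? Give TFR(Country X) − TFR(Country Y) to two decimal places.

Country X:
  Sum of ASFRs = 0.2792 + 0.3460 + 0.2719 + 0.0814 + 0.0086 + 0.0004 = 0.9875
  TFR = 5 × 0.9875 = 4.9375
Country Y:
  Sum of ASFRs = 0.0898 + 0.2527 + 0.2338 + 0.0935 + 0.0111 + 0.0006 = 0.6815
  TFR = 5 × 0.6815 = 3.4075
Difference = 4.9375 − 3.4075 = 1.53

1.53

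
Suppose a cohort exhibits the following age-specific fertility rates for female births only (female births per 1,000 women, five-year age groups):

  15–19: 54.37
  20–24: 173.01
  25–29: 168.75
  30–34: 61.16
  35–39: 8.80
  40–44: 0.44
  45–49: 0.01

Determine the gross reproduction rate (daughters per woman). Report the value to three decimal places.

Sum of female ASFRs = 54.37 + 173.01 + 168.75 + 61.16 + 8.80 + 0.44 + 0.01 = 466.54
GRR = 5 × 466.54 / 1000 = 2.3327

2.333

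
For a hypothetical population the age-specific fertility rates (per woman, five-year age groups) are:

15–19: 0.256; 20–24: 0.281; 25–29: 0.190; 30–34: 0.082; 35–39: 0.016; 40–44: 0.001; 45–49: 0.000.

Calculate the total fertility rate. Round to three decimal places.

Sum of ASFRs = 0.256 + 0.281 + 0.190 + 0.082 + 0.016 + 0.001 + 0.000 = 0.826
TFR = 5 × 0.826 = 4.13

4.130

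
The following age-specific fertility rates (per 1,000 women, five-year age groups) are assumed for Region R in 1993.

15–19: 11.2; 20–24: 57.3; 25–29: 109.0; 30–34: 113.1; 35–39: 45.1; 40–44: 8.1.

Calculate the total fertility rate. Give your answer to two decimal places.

1.72

Sum of ASFRs = 11.2 + 57.3 + 109.0 + 113.1 + 45.1 + 8.1 = 343.8
TFR = 5 × 343.8 / 1000 = 1.719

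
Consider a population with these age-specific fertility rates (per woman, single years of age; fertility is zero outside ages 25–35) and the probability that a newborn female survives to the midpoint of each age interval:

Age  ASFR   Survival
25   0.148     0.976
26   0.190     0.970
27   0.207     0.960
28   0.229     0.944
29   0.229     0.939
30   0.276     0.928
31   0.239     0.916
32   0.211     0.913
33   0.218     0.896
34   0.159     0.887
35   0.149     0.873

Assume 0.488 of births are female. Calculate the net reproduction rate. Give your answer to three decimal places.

Proportion female at birth = 0.488.
Each age group contributes 1 × ASFR × survival:
  25: 1 × 0.148 × 0.976 = 0.14445
  26: 1 × 0.190 × 0.970 = 0.18430
  27: 1 × 0.207 × 0.960 = 0.19872
  28: 1 × 0.229 × 0.944 = 0.21618
  29: 1 × 0.229 × 0.939 = 0.21503
  30: 1 × 0.276 × 0.928 = 0.25613
  31: 1 × 0.239 × 0.916 = 0.21892
  32: 1 × 0.211 × 0.913 = 0.19264
  33: 1 × 0.218 × 0.896 = 0.19533
  34: 1 × 0.159 × 0.887 = 0.14103
  35: 1 × 0.149 × 0.873 = 0.13008
Sum = 2.09281
NRR = 0.488 × 2.09281 = 1.02129

1.021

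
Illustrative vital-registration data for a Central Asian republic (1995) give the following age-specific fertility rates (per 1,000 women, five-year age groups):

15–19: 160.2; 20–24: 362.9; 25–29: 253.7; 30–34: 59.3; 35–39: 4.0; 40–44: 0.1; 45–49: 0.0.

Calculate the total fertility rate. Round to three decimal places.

Sum of ASFRs = 160.2 + 362.9 + 253.7 + 59.3 + 4.0 + 0.1 + 0.0 = 840.2
TFR = 5 × 840.2 / 1000 = 4.201

4.201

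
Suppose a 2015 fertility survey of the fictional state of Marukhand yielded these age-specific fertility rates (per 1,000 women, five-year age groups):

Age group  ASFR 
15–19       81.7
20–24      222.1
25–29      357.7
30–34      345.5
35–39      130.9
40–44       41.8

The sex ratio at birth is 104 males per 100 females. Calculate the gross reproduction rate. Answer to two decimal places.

Proportion female at birth = 100 / (100 + 104) = 0.49020.
Sum of ASFRs = 81.7 + 222.1 + 357.7 + 345.5 + 130.9 + 41.8 = 1179.7
TFR = 5 × 1179.7 / 1000 = 5.8985
GRR = 0.49020 × 5.8985 = 2.89144

2.89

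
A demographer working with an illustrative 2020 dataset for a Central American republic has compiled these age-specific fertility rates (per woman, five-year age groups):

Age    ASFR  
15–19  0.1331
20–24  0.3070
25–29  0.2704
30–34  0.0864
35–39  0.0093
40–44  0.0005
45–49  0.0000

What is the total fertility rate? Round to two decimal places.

Sum of ASFRs = 0.1331 + 0.3070 + 0.2704 + 0.0864 + 0.0093 + 0.0005 + 0.0000 = 0.8067
TFR = 5 × 0.8067 = 4.0335

4.03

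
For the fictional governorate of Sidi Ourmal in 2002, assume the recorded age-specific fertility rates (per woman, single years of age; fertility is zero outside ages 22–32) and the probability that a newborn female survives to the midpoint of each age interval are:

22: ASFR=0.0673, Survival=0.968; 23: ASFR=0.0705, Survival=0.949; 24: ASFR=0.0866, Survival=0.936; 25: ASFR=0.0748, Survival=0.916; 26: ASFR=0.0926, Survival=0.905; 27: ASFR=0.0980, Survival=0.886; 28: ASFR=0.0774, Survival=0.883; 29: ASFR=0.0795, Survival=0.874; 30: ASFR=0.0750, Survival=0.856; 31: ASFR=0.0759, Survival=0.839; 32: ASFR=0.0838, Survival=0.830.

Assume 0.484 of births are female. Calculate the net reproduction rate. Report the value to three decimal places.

0.381

Proportion female at birth = 0.484.
Weighting each age-specific rate by interval width and survival:
  22: 1 × 0.0673 × 0.968 = 0.06515
  23: 1 × 0.0705 × 0.949 = 0.06690
  24: 1 × 0.0866 × 0.936 = 0.08106
  25: 1 × 0.0748 × 0.916 = 0.06852
  26: 1 × 0.0926 × 0.905 = 0.08380
  27: 1 × 0.0980 × 0.886 = 0.08683
  28: 1 × 0.0774 × 0.883 = 0.06834
  29: 1 × 0.0795 × 0.874 = 0.06948
  30: 1 × 0.0750 × 0.856 = 0.06420
  31: 1 × 0.0759 × 0.839 = 0.06368
  32: 1 × 0.0838 × 0.830 = 0.06955
Sum = 0.78751
NRR = 0.484 × 0.78751 = 0.38115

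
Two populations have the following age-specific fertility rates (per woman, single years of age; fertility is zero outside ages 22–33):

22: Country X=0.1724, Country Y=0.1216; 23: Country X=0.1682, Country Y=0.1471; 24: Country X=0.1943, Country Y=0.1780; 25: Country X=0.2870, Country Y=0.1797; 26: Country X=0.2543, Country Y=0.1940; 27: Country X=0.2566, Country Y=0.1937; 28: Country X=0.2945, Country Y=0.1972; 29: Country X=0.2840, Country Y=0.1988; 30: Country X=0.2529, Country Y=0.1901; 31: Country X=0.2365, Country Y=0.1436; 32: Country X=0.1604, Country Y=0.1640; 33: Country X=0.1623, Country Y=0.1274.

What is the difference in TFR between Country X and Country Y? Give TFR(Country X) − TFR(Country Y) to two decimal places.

Country X:
  Sum of ASFRs = 0.1724 + 0.1682 + 0.1943 + 0.2870 + 0.2543 + 0.2566 + 0.2945 + 0.2840 + 0.2529 + 0.2365 + 0.1604 + 0.1623 = 2.7234
  TFR = 2.7234
Country Y:
  Sum of ASFRs = 0.1216 + 0.1471 + 0.1780 + 0.1797 + 0.1940 + 0.1937 + 0.1972 + 0.1988 + 0.1901 + 0.1436 + 0.1640 + 0.1274 = 2.0352
  TFR = 2.0352
Difference = 2.7234 − 2.0352 = 0.6882

0.69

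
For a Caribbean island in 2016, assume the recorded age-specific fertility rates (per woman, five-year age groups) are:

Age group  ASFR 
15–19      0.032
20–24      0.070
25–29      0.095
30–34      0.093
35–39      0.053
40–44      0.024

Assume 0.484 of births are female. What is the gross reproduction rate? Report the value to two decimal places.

0.89

Proportion female at birth = 0.484.
Sum of ASFRs = 0.032 + 0.070 + 0.095 + 0.093 + 0.053 + 0.024 = 0.367
TFR = 5 × 0.367 = 1.835
GRR = 0.484 × 1.835 = 0.88814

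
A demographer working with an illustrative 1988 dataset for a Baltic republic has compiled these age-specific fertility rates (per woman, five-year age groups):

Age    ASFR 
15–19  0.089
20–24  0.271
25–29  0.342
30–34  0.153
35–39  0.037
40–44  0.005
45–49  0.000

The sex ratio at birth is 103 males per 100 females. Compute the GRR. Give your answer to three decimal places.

2.209

Proportion female at birth = 100 / (100 + 103) = 0.49261.
Sum of ASFRs = 0.089 + 0.271 + 0.342 + 0.153 + 0.037 + 0.005 + 0.000 = 0.897
TFR = 5 × 0.897 = 4.485
GRR = 0.49261 × 4.485 = 2.20936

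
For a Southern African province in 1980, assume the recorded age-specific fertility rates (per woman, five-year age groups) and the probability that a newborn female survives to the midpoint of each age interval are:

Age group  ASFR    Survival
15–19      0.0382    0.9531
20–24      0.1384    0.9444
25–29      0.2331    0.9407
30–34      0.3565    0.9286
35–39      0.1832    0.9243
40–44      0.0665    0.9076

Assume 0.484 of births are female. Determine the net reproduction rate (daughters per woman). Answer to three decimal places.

2.292

Proportion female at birth = 0.484.
Survival-weighted fertility by age (5·fₓ·Sₓ):
  15–19: 5 × 0.0382 × 0.9531 = 0.18204
  20–24: 5 × 0.1384 × 0.9444 = 0.65352
  25–29: 5 × 0.2331 × 0.9407 = 1.09639
  30–34: 5 × 0.3565 × 0.9286 = 1.65523
  35–39: 5 × 0.1832 × 0.9243 = 0.84666
  40–44: 5 × 0.0665 × 0.9076 = 0.30178
Sum = 4.73562
NRR = 0.484 × 4.73562 = 2.29204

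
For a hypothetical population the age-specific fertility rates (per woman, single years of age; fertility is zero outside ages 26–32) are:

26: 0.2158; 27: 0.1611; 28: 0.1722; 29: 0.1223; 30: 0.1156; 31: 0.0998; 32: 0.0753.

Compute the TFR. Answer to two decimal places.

0.96

Sum of ASFRs = 0.2158 + 0.1611 + 0.1722 + 0.1223 + 0.1156 + 0.0998 + 0.0753 = 0.9621
TFR = 0.9621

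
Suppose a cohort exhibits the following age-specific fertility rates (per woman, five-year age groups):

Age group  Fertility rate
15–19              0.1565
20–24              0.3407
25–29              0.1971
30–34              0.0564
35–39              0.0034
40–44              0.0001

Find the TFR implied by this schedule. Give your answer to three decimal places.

3.771

Sum of ASFRs = 0.1565 + 0.3407 + 0.1971 + 0.0564 + 0.0034 + 0.0001 = 0.7542
TFR = 5 × 0.7542 = 3.771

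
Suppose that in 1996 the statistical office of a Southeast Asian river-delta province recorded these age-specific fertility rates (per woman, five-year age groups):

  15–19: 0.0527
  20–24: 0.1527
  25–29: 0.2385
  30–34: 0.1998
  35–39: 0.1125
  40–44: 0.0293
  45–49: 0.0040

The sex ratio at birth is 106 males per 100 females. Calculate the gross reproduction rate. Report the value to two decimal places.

Proportion female at birth = 100 / (100 + 106) = 0.48544.
Sum of ASFRs = 0.0527 + 0.1527 + 0.2385 + 0.1998 + 0.1125 + 0.0293 + 0.0040 = 0.7895
TFR = 5 × 0.7895 = 3.9475
GRR = 0.48544 × 3.9475 = 1.91627

1.92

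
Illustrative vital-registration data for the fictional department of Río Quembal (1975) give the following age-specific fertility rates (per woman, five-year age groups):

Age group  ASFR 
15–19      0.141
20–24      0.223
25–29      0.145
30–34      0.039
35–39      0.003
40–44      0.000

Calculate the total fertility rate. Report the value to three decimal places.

2.755

Sum of ASFRs = 0.141 + 0.223 + 0.145 + 0.039 + 0.003 + 0.000 = 0.551
TFR = 5 × 0.551 = 2.755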